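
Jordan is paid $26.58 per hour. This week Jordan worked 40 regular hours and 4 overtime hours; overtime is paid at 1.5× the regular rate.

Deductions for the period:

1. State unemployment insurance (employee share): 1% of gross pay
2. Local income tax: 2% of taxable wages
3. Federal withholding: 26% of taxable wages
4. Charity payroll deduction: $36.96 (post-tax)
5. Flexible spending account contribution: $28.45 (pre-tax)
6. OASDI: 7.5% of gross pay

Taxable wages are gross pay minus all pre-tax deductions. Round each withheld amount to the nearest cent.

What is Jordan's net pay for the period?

$718.96

Regular pay: 40 × $26.58 = $1,063.20
Overtime pay: 4 × $26.58 × 1.5 = $159.48
Gross pay = $1,063.20 + $159.48 = $1,222.68
Flexible spending account contribution: $28.45
Taxable wages = $1,222.68 − $28.45 = $1,194.23
Local income tax: $1,194.23 × 0.02 = $23.88
Federal withholding: $1,194.23 × 0.26 = $310.50
OASDI: $1,222.68 × 0.075 = $91.70
State unemployment insurance (employee share): $1,222.68 × 0.01 = $12.23
Charity payroll deduction: $36.96
Total deductions = $28.45 + $23.88 + $310.50 + $91.70 + $12.23 + $36.96 = $503.72
Net pay = $1,222.68 − $503.72 = $718.96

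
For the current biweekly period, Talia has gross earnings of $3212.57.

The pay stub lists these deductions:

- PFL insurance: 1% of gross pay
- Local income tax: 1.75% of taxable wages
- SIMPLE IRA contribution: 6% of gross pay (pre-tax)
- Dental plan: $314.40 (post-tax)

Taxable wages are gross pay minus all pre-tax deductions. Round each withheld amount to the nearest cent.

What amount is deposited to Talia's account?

$2620.44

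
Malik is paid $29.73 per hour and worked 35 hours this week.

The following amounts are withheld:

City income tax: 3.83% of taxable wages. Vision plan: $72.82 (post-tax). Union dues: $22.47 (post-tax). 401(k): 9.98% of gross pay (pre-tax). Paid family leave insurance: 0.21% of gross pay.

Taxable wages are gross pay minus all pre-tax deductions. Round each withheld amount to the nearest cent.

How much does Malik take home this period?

Gross pay: 35 × $29.73 = $1,040.55
401(k): $1,040.55 × 0.0998 = $103.85
Taxable wages = $1,040.55 − $103.85 = $936.70
City income tax: $936.70 × 0.0383 = $35.88
Paid family leave insurance: $1,040.55 × 0.0021 = $2.19
Vision plan: $72.82
Union dues: $22.47
Total deductions = $103.85 + $35.88 + $2.19 + $72.82 + $22.47 = $237.21
Net pay = $1,040.55 − $237.21 = $803.34

$803.34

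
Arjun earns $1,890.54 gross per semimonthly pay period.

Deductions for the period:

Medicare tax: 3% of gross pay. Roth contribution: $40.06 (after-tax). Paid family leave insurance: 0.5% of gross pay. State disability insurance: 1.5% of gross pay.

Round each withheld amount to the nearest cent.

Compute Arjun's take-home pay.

$1,755.95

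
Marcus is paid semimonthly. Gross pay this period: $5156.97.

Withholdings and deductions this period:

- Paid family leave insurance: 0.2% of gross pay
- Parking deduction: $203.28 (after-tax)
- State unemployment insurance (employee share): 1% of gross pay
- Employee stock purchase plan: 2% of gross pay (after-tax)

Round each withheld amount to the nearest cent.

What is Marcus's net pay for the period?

$4788.67

State unemployment insurance (employee share): $5156.97 × 0.01 = $51.57
Paid family leave insurance: $5156.97 × 0.002 = $10.31
Parking deduction: $203.28
Employee stock purchase plan: $5156.97 × 0.02 = $103.14
Total deductions = $51.57 + $10.31 + $203.28 + $103.14 = $368.30
Net pay = $5156.97 − $368.30 = $4788.67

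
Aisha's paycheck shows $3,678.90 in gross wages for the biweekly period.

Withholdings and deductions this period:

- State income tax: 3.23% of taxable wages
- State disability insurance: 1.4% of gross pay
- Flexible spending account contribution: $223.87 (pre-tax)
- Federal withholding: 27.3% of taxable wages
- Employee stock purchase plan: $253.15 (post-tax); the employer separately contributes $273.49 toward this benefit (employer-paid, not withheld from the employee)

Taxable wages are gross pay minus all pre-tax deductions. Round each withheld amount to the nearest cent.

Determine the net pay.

Flexible spending account contribution: $223.87
Taxable wages = $3,678.90 − $223.87 = $3,455.03
Federal withholding: $3,455.03 × 0.273 = $943.22
State income tax: $3,455.03 × 0.0323 = $111.60
State disability insurance: $3,678.90 × 0.014 = $51.50
Employee stock purchase plan: $253.15
(Employer's $273.49 toward employee stock purchase plan is not withheld from the employee.)
Total deductions = $223.87 + $943.22 + $111.60 + $51.50 + $253.15 = $1,583.34
Net pay = $3,678.90 − $1,583.34 = $2,095.56

$2,095.56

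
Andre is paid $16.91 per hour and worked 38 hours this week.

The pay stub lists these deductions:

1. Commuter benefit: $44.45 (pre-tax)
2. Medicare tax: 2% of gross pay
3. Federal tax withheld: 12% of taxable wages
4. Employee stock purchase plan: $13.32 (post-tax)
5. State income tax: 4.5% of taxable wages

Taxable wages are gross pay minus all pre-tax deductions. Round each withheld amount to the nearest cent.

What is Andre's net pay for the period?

$473.26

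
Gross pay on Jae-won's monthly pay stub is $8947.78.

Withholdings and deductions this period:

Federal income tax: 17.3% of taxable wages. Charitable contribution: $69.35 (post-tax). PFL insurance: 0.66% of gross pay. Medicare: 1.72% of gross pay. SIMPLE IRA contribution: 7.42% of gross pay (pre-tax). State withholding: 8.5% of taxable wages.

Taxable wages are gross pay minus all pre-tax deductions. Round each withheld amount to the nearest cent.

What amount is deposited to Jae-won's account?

$5864.30

SIMPLE IRA contribution: $8947.78 × 0.0742 = $663.93
Taxable wages = $8947.78 − $663.93 = $8283.85
State withholding: $8283.85 × 0.085 = $704.13
Federal income tax: $8283.85 × 0.173 = $1433.11
Medicare: $8947.78 × 0.0172 = $153.90
PFL insurance: $8947.78 × 0.0066 = $59.06
Charitable contribution: $69.35
Total deductions = $663.93 + $704.13 + $1433.11 + $153.90 + $59.06 + $69.35 = $3083.48
Net pay = $8947.78 − $3083.48 = $5864.30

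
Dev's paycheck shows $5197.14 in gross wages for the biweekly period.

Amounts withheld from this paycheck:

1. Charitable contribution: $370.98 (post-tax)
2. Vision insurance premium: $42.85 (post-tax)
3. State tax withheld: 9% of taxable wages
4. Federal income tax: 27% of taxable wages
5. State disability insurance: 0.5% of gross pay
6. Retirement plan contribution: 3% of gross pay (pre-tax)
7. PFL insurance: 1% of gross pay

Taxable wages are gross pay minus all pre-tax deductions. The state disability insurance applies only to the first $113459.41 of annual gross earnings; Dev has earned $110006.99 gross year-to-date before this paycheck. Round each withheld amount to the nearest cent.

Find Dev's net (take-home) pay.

$2743.33

Retirement plan contribution: $5197.14 × 0.03 = $155.91
Taxable wages = $5197.14 − $155.91 = $5041.23
State tax withheld: $5041.23 × 0.09 = $453.71
Federal income tax: $5041.23 × 0.27 = $1361.13
State disability insurance: only $113459.41 − $110006.99 = $3452.42 of this check is subject → $3452.42 × 0.005 = $17.26
PFL insurance: $5197.14 × 0.01 = $51.97
Vision insurance premium: $42.85
Charitable contribution: $370.98
Total deductions = $155.91 + $453.71 + $1361.13 + $17.26 + $51.97 + $42.85 + $370.98 = $2453.81
Net pay = $5197.14 − $2453.81 = $2743.33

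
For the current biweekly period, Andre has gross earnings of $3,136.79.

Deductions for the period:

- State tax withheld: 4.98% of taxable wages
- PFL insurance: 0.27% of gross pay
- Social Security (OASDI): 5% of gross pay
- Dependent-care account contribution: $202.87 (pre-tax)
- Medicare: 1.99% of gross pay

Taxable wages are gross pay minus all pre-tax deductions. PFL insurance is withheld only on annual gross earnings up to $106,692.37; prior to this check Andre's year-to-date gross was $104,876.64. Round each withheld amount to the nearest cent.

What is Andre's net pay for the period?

$2,563.65

Dependent-care account contribution: $202.87
Taxable wages = $3,136.79 − $202.87 = $2,933.92
State tax withheld: $2,933.92 × 0.0498 = $146.11
Medicare: $3,136.79 × 0.0199 = $62.42
Social Security (OASDI): $3,136.79 × 0.05 = $156.84
PFL insurance: only $106,692.37 − $104,876.64 = $1,815.73 of this check is subject → $1,815.73 × 0.0027 = $4.90
Total deductions = $202.87 + $146.11 + $62.42 + $156.84 + $4.90 = $573.14
Net pay = $3,136.79 − $573.14 = $2,563.65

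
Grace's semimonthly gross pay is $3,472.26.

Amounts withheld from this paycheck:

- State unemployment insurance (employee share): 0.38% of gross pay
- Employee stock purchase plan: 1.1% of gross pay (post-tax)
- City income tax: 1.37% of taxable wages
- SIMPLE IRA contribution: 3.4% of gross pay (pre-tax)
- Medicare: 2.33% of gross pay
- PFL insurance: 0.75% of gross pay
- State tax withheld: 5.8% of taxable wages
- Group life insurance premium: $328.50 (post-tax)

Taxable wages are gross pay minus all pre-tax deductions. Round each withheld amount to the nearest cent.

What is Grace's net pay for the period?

SIMPLE IRA contribution: $3,472.26 × 0.034 = $118.06
Taxable wages = $3,472.26 − $118.06 = $3,354.20
City income tax: $3,354.20 × 0.0137 = $45.95
State tax withheld: $3,354.20 × 0.058 = $194.54
Medicare: $3,472.26 × 0.0233 = $80.90
State unemployment insurance (employee share): $3,472.26 × 0.0038 = $13.19
PFL insurance: $3,472.26 × 0.0075 = $26.04
Group life insurance premium: $328.50
Employee stock purchase plan: $3,472.26 × 0.011 = $38.19
Total deductions = $118.06 + $45.95 + $194.54 + $80.90 + $13.19 + $26.04 + $328.50 + $38.19 = $845.37
Net pay = $3,472.26 − $845.37 = $2,626.89

$2,626.89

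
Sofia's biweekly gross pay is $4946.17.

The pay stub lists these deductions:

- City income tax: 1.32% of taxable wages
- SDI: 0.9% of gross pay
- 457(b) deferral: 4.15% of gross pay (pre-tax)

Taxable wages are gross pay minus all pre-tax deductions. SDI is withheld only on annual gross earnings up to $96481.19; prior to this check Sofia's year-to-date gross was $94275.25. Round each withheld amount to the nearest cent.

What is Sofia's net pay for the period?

$4658.47

457(b) deferral: $4946.17 × 0.0415 = $205.27
Taxable wages = $4946.17 − $205.27 = $4740.90
City income tax: $4740.90 × 0.0132 = $62.58
SDI: only $96481.19 − $94275.25 = $2205.94 of this check is subject → $2205.94 × 0.009 = $19.85
Total deductions = $205.27 + $62.58 + $19.85 = $287.70
Net pay = $4946.17 − $287.70 = $4658.47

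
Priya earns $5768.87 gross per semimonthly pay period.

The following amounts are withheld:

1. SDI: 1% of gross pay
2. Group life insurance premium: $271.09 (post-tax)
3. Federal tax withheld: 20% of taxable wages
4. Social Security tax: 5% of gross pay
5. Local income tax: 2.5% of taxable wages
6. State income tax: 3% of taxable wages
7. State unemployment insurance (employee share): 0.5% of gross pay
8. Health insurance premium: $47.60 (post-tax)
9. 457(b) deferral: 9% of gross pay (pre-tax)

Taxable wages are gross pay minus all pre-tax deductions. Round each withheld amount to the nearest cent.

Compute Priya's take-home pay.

$3217.35

457(b) deferral: $5768.87 × 0.09 = $519.20
Taxable wages = $5768.87 − $519.20 = $5249.67
Federal tax withheld: $5249.67 × 0.2 = $1049.93
Local income tax: $5249.67 × 0.025 = $131.24
State income tax: $5249.67 × 0.03 = $157.49
Social Security tax: $5768.87 × 0.05 = $288.44
State unemployment insurance (employee share): $5768.87 × 0.005 = $28.84
SDI: $5768.87 × 0.01 = $57.69
Health insurance premium: $47.60
Group life insurance premium: $271.09
Total deductions = $519.20 + $1049.93 + $131.24 + $157.49 + $288.44 + $28.84 + $57.69 + $47.60 + $271.09 = $2551.52
Net pay = $5768.87 − $2551.52 = $3217.35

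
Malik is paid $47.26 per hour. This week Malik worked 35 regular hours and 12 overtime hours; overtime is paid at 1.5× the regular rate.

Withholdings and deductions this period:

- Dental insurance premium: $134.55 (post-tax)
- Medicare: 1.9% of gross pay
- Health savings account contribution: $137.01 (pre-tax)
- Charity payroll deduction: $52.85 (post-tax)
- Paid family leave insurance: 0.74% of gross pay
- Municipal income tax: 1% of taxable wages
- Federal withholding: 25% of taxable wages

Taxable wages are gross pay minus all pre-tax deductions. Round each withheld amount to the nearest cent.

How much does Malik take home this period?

Regular pay: 35 × $47.26 = $1,654.10
Overtime pay: 12 × $47.26 × 1.5 = $850.68
Gross pay = $1,654.10 + $850.68 = $2,504.78
Health savings account contribution: $137.01
Taxable wages = $2,504.78 − $137.01 = $2,367.77
Federal withholding: $2,367.77 × 0.25 = $591.94
Municipal income tax: $2,367.77 × 0.01 = $23.68
Medicare: $2,504.78 × 0.019 = $47.59
Paid family leave insurance: $2,504.78 × 0.0074 = $18.54
Dental insurance premium: $134.55
Charity payroll deduction: $52.85
Total deductions = $137.01 + $591.94 + $23.68 + $47.59 + $18.54 + $134.55 + $52.85 = $1,006.16
Net pay = $2,504.78 − $1,006.16 = $1,498.62

$1,498.62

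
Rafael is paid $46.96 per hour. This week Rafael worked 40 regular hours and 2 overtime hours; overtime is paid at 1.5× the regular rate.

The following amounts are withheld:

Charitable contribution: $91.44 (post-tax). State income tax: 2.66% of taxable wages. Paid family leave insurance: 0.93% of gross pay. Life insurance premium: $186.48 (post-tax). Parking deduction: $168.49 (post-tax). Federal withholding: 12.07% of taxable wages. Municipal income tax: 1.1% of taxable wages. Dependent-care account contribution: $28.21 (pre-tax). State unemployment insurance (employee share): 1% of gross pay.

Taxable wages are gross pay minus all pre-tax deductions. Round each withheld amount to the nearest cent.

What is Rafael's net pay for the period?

$1,190.51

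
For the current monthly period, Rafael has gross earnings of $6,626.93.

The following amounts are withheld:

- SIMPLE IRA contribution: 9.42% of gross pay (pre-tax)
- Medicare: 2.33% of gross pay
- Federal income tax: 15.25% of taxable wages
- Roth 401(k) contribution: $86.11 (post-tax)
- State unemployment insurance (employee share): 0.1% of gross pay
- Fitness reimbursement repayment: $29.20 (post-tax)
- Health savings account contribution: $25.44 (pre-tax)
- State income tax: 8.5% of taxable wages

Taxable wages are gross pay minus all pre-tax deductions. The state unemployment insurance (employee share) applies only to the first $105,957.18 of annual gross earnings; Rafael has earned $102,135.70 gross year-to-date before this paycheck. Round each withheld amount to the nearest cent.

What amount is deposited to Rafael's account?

$4,284.10

Health savings account contribution: $25.44
SIMPLE IRA contribution: $6,626.93 × 0.0942 = $624.26
Pre-tax total = $25.44 + $624.26 = $649.70
Taxable wages = $6,626.93 − $649.70 = $5,977.23
Federal income tax: $5,977.23 × 0.1525 = $911.53
State income tax: $5,977.23 × 0.085 = $508.06
State unemployment insurance (employee share): only $105,957.18 − $102,135.70 = $3,821.48 of this check is subject → $3,821.48 × 0.001 = $3.82
Medicare: $6,626.93 × 0.0233 = $154.41
Fitness reimbursement repayment: $29.20
Roth 401(k) contribution: $86.11
Total deductions = $25.44 + $624.26 + $911.53 + $508.06 + $3.82 + $154.41 + $29.20 + $86.11 = $2,342.83
Net pay = $6,626.93 − $2,342.83 = $4,284.10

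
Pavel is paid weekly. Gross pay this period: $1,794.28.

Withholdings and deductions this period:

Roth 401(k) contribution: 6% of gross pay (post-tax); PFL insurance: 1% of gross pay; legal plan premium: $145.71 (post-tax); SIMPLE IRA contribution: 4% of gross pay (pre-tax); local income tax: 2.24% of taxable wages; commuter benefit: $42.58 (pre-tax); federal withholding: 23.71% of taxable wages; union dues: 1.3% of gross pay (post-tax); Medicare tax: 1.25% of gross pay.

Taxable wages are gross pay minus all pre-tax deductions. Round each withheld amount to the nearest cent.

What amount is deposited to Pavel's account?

SIMPLE IRA contribution: $1,794.28 × 0.04 = $71.77
Commuter benefit: $42.58
Pre-tax total = $71.77 + $42.58 = $114.35
Taxable wages = $1,794.28 − $114.35 = $1,679.93
Local income tax: $1,679.93 × 0.0224 = $37.63
Federal withholding: $1,679.93 × 0.2371 = $398.31
PFL insurance: $1,794.28 × 0.01 = $17.94
Medicare tax: $1,794.28 × 0.0125 = $22.43
Legal plan premium: $145.71
Roth 401(k) contribution: $1,794.28 × 0.06 = $107.66
Union dues: $1,794.28 × 0.013 = $23.33
Total deductions = $71.77 + $42.58 + $37.63 + $398.31 + $17.94 + $22.43 + $145.71 + $107.66 + $23.33 = $867.36
Net pay = $1,794.28 − $867.36 = $926.92

$926.92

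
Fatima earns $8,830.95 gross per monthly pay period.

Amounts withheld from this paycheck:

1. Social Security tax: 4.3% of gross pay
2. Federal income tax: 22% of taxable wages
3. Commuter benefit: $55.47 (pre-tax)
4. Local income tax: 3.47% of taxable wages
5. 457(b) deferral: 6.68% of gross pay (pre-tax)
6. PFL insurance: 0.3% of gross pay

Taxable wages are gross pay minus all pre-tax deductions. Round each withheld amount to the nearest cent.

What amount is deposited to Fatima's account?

Commuter benefit: $55.47
457(b) deferral: $8,830.95 × 0.0668 = $589.91
Pre-tax total = $55.47 + $589.91 = $645.38
Taxable wages = $8,830.95 − $645.38 = $8,185.57
Federal income tax: $8,185.57 × 0.22 = $1,800.83
Local income tax: $8,185.57 × 0.0347 = $284.04
Social Security tax: $8,830.95 × 0.043 = $379.73
PFL insurance: $8,830.95 × 0.003 = $26.49
Total deductions = $55.47 + $589.91 + $1,800.83 + $284.04 + $379.73 + $26.49 = $3,136.47
Net pay = $8,830.95 − $3,136.47 = $5,694.48

$5,694.48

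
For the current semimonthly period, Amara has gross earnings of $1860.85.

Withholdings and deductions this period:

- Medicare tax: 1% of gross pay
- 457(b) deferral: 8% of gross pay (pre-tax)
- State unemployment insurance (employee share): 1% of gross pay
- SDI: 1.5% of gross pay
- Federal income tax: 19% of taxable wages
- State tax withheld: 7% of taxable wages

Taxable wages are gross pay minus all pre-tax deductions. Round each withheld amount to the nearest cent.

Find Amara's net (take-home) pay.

457(b) deferral: $1860.85 × 0.08 = $148.87
Taxable wages = $1860.85 − $148.87 = $1711.98
State tax withheld: $1711.98 × 0.07 = $119.84
Federal income tax: $1711.98 × 0.19 = $325.28
SDI: $1860.85 × 0.015 = $27.91
Medicare tax: $1860.85 × 0.01 = $18.61
State unemployment insurance (employee share): $1860.85 × 0.01 = $18.61
Total deductions = $148.87 + $119.84 + $325.28 + $27.91 + $18.61 + $18.61 = $659.12
Net pay = $1860.85 − $659.12 = $1201.73

$1201.73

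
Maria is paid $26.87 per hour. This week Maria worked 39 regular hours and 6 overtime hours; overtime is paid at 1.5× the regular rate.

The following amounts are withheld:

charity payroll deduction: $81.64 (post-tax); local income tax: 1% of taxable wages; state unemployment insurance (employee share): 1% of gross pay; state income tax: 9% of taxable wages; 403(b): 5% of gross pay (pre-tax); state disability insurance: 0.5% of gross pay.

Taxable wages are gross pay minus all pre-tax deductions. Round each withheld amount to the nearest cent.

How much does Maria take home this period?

$1,001.76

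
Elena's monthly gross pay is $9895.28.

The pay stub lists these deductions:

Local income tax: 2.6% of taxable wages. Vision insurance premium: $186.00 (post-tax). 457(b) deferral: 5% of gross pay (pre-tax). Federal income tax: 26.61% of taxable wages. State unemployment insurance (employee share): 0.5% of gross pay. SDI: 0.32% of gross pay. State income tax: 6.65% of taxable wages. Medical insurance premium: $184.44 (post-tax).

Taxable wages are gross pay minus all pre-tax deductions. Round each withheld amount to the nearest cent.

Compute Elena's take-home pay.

$5577.92

457(b) deferral: $9895.28 × 0.05 = $494.76
Taxable wages = $9895.28 − $494.76 = $9400.52
State income tax: $9400.52 × 0.0665 = $625.13
Federal income tax: $9400.52 × 0.2661 = $2501.48
Local income tax: $9400.52 × 0.026 = $244.41
State unemployment insurance (employee share): $9895.28 × 0.005 = $49.48
SDI: $9895.28 × 0.0032 = $31.66
Vision insurance premium: $186.00
Medical insurance premium: $184.44
Total deductions = $494.76 + $625.13 + $2501.48 + $244.41 + $49.48 + $31.66 + $186.00 + $184.44 = $4317.36
Net pay = $9895.28 − $4317.36 = $5577.92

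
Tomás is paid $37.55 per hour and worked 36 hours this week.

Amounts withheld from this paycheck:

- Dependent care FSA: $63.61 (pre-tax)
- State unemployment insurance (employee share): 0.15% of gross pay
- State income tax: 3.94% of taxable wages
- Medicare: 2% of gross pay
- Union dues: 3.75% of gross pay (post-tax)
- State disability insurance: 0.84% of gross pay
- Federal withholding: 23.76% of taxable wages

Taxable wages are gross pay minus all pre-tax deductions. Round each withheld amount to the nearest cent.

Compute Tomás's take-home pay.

$840.25

Gross pay: 36 × $37.55 = $1,351.80
Dependent care FSA: $63.61
Taxable wages = $1,351.80 − $63.61 = $1,288.19
State income tax: $1,288.19 × 0.0394 = $50.75
Federal withholding: $1,288.19 × 0.2376 = $306.07
Medicare: $1,351.80 × 0.02 = $27.04
State disability insurance: $1,351.80 × 0.0084 = $11.36
State unemployment insurance (employee share): $1,351.80 × 0.0015 = $2.03
Union dues: $1,351.80 × 0.0375 = $50.69
Total deductions = $63.61 + $50.75 + $306.07 + $27.04 + $11.36 + $2.03 + $50.69 = $511.55
Net pay = $1,351.80 − $511.55 = $840.25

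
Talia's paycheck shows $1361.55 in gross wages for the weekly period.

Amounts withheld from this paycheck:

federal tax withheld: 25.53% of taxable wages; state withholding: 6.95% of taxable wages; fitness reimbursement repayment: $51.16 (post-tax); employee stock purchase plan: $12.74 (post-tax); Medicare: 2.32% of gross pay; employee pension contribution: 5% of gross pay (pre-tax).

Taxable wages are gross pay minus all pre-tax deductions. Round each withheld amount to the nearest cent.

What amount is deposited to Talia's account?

$777.86

Employee pension contribution: $1361.55 × 0.05 = $68.08
Taxable wages = $1361.55 − $68.08 = $1293.47
Federal tax withheld: $1293.47 × 0.2553 = $330.22
State withholding: $1293.47 × 0.0695 = $89.90
Medicare: $1361.55 × 0.0232 = $31.59
Employee stock purchase plan: $12.74
Fitness reimbursement repayment: $51.16
Total deductions = $68.08 + $330.22 + $89.90 + $31.59 + $12.74 + $51.16 = $583.69
Net pay = $1361.55 − $583.69 = $777.86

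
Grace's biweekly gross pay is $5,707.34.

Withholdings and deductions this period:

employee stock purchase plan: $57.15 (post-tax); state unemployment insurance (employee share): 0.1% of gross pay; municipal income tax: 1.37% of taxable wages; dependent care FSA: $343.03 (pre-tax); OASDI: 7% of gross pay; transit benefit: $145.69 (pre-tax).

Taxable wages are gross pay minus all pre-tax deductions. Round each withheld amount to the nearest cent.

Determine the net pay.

Dependent care FSA: $343.03
Transit benefit: $145.69
Pre-tax total = $343.03 + $145.69 = $488.72
Taxable wages = $5,707.34 − $488.72 = $5,218.62
Municipal income tax: $5,218.62 × 0.0137 = $71.50
OASDI: $5,707.34 × 0.07 = $399.51
State unemployment insurance (employee share): $5,707.34 × 0.001 = $5.71
Employee stock purchase plan: $57.15
Total deductions = $343.03 + $145.69 + $71.50 + $399.51 + $5.71 + $57.15 = $1,022.59
Net pay = $5,707.34 − $1,022.59 = $4,684.75

$4,684.75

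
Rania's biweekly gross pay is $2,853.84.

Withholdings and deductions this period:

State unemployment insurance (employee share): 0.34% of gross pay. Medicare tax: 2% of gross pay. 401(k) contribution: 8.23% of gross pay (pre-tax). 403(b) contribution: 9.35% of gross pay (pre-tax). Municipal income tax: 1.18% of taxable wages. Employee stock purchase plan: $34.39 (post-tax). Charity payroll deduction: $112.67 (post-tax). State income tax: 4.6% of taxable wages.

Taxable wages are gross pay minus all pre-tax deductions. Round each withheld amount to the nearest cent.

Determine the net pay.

$2,002.34

403(b) contribution: $2,853.84 × 0.0935 = $266.83
401(k) contribution: $2,853.84 × 0.0823 = $234.87
Pre-tax total = $266.83 + $234.87 = $501.70
Taxable wages = $2,853.84 − $501.70 = $2,352.14
State income tax: $2,352.14 × 0.046 = $108.20
Municipal income tax: $2,352.14 × 0.0118 = $27.76
Medicare tax: $2,853.84 × 0.02 = $57.08
State unemployment insurance (employee share): $2,853.84 × 0.0034 = $9.70
Employee stock purchase plan: $34.39
Charity payroll deduction: $112.67
Total deductions = $266.83 + $234.87 + $108.20 + $27.76 + $57.08 + $9.70 + $34.39 + $112.67 = $851.50
Net pay = $2,853.84 − $851.50 = $2,002.34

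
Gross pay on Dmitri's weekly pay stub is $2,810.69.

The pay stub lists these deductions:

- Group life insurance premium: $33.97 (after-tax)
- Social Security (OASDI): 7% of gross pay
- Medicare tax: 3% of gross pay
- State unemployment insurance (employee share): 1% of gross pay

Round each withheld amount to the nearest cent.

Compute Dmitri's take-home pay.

Social Security (OASDI): $2,810.69 × 0.07 = $196.75
Medicare tax: $2,810.69 × 0.03 = $84.32
State unemployment insurance (employee share): $2,810.69 × 0.01 = $28.11
Group life insurance premium: $33.97
Total deductions = $196.75 + $84.32 + $28.11 + $33.97 = $343.15
Net pay = $2,810.69 − $343.15 = $2,467.54

$2,467.54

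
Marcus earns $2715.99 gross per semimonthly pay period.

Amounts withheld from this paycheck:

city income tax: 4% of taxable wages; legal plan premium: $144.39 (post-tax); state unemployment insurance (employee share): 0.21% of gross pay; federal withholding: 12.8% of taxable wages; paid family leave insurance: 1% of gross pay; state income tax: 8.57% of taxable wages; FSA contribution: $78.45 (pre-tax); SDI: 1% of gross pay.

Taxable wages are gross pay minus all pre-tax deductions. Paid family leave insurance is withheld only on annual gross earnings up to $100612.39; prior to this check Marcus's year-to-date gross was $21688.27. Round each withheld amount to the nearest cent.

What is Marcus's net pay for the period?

$1763.98

FSA contribution: $78.45
Taxable wages = $2715.99 − $78.45 = $2637.54
Federal withholding: $2637.54 × 0.128 = $337.61
State income tax: $2637.54 × 0.0857 = $226.04
City income tax: $2637.54 × 0.04 = $105.50
Paid family leave insurance: cap not yet reached, full $2715.99 is subject → $2715.99 × 0.01 = $27.16
SDI: $2715.99 × 0.01 = $27.16
State unemployment insurance (employee share): $2715.99 × 0.0021 = $5.70
Legal plan premium: $144.39
Total deductions = $78.45 + $337.61 + $226.04 + $105.50 + $27.16 + $27.16 + $5.70 + $144.39 = $952.01
Net pay = $2715.99 − $952.01 = $1763.98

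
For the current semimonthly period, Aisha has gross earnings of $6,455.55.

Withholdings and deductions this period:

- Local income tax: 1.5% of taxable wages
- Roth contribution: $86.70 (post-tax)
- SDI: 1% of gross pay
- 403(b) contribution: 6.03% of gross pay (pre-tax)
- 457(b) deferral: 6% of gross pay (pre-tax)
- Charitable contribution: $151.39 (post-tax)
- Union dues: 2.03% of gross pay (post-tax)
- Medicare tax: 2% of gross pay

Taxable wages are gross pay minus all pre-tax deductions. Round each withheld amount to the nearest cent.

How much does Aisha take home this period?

$5,030.96

403(b) contribution: $6,455.55 × 0.0603 = $389.27
457(b) deferral: $6,455.55 × 0.06 = $387.33
Pre-tax total = $389.27 + $387.33 = $776.60
Taxable wages = $6,455.55 − $776.60 = $5,678.95
Local income tax: $5,678.95 × 0.015 = $85.18
SDI: $6,455.55 × 0.01 = $64.56
Medicare tax: $6,455.55 × 0.02 = $129.11
Roth contribution: $86.70
Union dues: $6,455.55 × 0.0203 = $131.05
Charitable contribution: $151.39
Total deductions = $389.27 + $387.33 + $85.18 + $64.56 + $129.11 + $86.70 + $131.05 + $151.39 = $1,424.59
Net pay = $6,455.55 − $1,424.59 = $5,030.96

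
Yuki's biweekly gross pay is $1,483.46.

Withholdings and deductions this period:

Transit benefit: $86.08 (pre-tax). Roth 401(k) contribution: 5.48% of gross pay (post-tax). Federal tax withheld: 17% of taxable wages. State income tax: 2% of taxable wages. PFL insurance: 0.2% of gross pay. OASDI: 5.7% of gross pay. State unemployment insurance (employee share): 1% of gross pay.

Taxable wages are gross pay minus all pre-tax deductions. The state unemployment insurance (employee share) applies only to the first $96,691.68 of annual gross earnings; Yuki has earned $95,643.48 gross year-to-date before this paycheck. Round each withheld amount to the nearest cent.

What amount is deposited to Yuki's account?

$952.58

Transit benefit: $86.08
Taxable wages = $1,483.46 − $86.08 = $1,397.38
Federal tax withheld: $1,397.38 × 0.17 = $237.55
State income tax: $1,397.38 × 0.02 = $27.95
PFL insurance: $1,483.46 × 0.002 = $2.97
State unemployment insurance (employee share): only $96,691.68 − $95,643.48 = $1,048.20 of this check is subject → $1,048.20 × 0.01 = $10.48
OASDI: $1,483.46 × 0.057 = $84.56
Roth 401(k) contribution: $1,483.46 × 0.0548 = $81.29
Total deductions = $86.08 + $237.55 + $27.95 + $2.97 + $10.48 + $84.56 + $81.29 = $530.88
Net pay = $1,483.46 − $530.88 = $952.58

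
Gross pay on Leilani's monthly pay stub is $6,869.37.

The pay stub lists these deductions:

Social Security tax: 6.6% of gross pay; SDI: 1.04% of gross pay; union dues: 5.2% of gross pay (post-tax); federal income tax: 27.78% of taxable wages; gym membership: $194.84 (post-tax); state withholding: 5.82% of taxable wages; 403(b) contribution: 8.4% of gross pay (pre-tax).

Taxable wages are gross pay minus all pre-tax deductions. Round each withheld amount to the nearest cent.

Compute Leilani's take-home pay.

$3,101.25

403(b) contribution: $6,869.37 × 0.084 = $577.03
Taxable wages = $6,869.37 − $577.03 = $6,292.34
Federal income tax: $6,292.34 × 0.2778 = $1,748.01
State withholding: $6,292.34 × 0.0582 = $366.21
SDI: $6,869.37 × 0.0104 = $71.44
Social Security tax: $6,869.37 × 0.066 = $453.38
Union dues: $6,869.37 × 0.052 = $357.21
Gym membership: $194.84
Total deductions = $577.03 + $1,748.01 + $366.21 + $71.44 + $453.38 + $357.21 + $194.84 = $3,768.12
Net pay = $6,869.37 − $3,768.12 = $3,101.25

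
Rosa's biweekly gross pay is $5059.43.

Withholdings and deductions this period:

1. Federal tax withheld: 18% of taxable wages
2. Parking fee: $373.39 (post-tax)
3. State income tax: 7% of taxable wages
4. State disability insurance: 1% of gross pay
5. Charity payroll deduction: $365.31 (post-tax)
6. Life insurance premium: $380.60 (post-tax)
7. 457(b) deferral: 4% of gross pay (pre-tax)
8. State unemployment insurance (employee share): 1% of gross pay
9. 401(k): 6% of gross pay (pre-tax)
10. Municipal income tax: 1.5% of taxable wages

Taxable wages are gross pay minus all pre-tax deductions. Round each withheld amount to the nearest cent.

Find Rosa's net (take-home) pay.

457(b) deferral: $5059.43 × 0.04 = $202.38
401(k): $5059.43 × 0.06 = $303.57
Pre-tax total = $202.38 + $303.57 = $505.95
Taxable wages = $5059.43 − $505.95 = $4553.48
Municipal income tax: $4553.48 × 0.015 = $68.30
State income tax: $4553.48 × 0.07 = $318.74
Federal tax withheld: $4553.48 × 0.18 = $819.63
State disability insurance: $5059.43 × 0.01 = $50.59
State unemployment insurance (employee share): $5059.43 × 0.01 = $50.59
Parking fee: $373.39
Life insurance premium: $380.60
Charity payroll deduction: $365.31
Total deductions = $202.38 + $303.57 + $68.30 + $318.74 + $819.63 + $50.59 + $50.59 + $373.39 + $380.60 + $365.31 = $2933.10
Net pay = $5059.43 − $2933.10 = $2126.33

$2126.33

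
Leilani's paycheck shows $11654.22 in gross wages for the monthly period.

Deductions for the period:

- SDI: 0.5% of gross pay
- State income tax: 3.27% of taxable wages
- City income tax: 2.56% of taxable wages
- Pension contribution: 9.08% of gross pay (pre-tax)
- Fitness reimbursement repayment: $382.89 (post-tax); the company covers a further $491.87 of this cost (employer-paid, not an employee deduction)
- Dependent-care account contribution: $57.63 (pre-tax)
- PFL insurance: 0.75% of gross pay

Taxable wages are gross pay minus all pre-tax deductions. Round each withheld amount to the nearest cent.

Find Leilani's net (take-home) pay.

$9395.43

Dependent-care account contribution: $57.63
Pension contribution: $11654.22 × 0.0908 = $1058.20
Pre-tax total = $57.63 + $1058.20 = $1115.83
Taxable wages = $11654.22 − $1115.83 = $10538.39
City income tax: $10538.39 × 0.0256 = $269.78
State income tax: $10538.39 × 0.0327 = $344.61
PFL insurance: $11654.22 × 0.0075 = $87.41
SDI: $11654.22 × 0.005 = $58.27
Fitness reimbursement repayment: $382.89
(Employer's $491.87 toward fitness reimbursement repayment is not withheld from the employee.)
Total deductions = $57.63 + $1058.20 + $269.78 + $344.61 + $87.41 + $58.27 + $382.89 = $2258.79
Net pay = $11654.22 − $2258.79 = $9395.43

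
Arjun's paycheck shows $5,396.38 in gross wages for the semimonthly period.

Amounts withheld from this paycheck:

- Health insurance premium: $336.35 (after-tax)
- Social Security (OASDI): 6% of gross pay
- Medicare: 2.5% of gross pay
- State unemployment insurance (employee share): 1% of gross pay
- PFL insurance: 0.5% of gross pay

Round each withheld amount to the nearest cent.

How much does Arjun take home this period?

Social Security (OASDI): $5,396.38 × 0.06 = $323.78
Medicare: $5,396.38 × 0.025 = $134.91
PFL insurance: $5,396.38 × 0.005 = $26.98
State unemployment insurance (employee share): $5,396.38 × 0.01 = $53.96
Health insurance premium: $336.35
Total deductions = $323.78 + $134.91 + $26.98 + $53.96 + $336.35 = $875.98
Net pay = $5,396.38 − $875.98 = $4,520.40

$4,520.40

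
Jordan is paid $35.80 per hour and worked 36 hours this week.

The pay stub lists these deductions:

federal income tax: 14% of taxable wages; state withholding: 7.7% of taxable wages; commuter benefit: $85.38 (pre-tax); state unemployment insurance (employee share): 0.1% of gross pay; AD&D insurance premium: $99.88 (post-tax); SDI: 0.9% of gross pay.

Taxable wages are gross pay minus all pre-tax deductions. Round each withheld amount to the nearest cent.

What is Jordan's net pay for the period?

Gross pay: 36 × $35.80 = $1,288.80
Commuter benefit: $85.38
Taxable wages = $1,288.80 − $85.38 = $1,203.42
Federal income tax: $1,203.42 × 0.14 = $168.48
State withholding: $1,203.42 × 0.077 = $92.66
SDI: $1,288.80 × 0.009 = $11.60
State unemployment insurance (employee share): $1,288.80 × 0.001 = $1.29
AD&D insurance premium: $99.88
Total deductions = $85.38 + $168.48 + $92.66 + $11.60 + $1.29 + $99.88 = $459.29
Net pay = $1,288.80 − $459.29 = $829.51

$829.51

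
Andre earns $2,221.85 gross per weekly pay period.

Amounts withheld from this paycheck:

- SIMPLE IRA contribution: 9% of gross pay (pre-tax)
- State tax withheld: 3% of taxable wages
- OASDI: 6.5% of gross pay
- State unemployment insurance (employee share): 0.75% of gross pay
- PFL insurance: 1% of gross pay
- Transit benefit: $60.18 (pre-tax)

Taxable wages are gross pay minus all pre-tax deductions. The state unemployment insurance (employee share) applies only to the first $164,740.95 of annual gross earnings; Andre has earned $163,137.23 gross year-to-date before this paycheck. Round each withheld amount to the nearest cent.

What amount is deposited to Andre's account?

SIMPLE IRA contribution: $2,221.85 × 0.09 = $199.97
Transit benefit: $60.18
Pre-tax total = $199.97 + $60.18 = $260.15
Taxable wages = $2,221.85 − $260.15 = $1,961.70
State tax withheld: $1,961.70 × 0.03 = $58.85
State unemployment insurance (employee share): only $164,740.95 − $163,137.23 = $1,603.72 of this check is subject → $1,603.72 × 0.0075 = $12.03
OASDI: $2,221.85 × 0.065 = $144.42
PFL insurance: $2,221.85 × 0.01 = $22.22
Total deductions = $199.97 + $60.18 + $58.85 + $12.03 + $144.42 + $22.22 = $497.67
Net pay = $2,221.85 − $497.67 = $1,724.18

$1,724.18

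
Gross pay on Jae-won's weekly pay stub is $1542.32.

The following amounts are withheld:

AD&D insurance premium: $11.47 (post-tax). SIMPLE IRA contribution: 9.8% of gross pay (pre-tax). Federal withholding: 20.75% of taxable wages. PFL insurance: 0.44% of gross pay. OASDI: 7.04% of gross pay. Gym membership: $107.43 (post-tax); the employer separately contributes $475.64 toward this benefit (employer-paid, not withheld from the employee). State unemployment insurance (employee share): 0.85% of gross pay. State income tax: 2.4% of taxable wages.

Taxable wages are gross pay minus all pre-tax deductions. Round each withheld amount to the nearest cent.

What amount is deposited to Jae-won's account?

$821.73

SIMPLE IRA contribution: $1542.32 × 0.098 = $151.15
Taxable wages = $1542.32 − $151.15 = $1391.17
State income tax: $1391.17 × 0.024 = $33.39
Federal withholding: $1391.17 × 0.2075 = $288.67
OASDI: $1542.32 × 0.0704 = $108.58
State unemployment insurance (employee share): $1542.32 × 0.0085 = $13.11
PFL insurance: $1542.32 × 0.0044 = $6.79
AD&D insurance premium: $11.47
Gym membership: $107.43
(Employer's $475.64 toward gym membership is not withheld from the employee.)
Total deductions = $151.15 + $33.39 + $288.67 + $108.58 + $13.11 + $6.79 + $11.47 + $107.43 = $720.59
Net pay = $1542.32 − $720.59 = $821.73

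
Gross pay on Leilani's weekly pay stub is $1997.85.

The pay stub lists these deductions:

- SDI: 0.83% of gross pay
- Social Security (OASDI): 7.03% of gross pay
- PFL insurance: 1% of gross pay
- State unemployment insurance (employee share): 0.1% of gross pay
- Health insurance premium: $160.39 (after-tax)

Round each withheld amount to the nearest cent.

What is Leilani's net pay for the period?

$1658.45

Social Security (OASDI): $1997.85 × 0.0703 = $140.45
PFL insurance: $1997.85 × 0.01 = $19.98
SDI: $1997.85 × 0.0083 = $16.58
State unemployment insurance (employee share): $1997.85 × 0.001 = $2.00
Health insurance premium: $160.39
Total deductions = $140.45 + $19.98 + $16.58 + $2.00 + $160.39 = $339.40
Net pay = $1997.85 − $339.40 = $1658.45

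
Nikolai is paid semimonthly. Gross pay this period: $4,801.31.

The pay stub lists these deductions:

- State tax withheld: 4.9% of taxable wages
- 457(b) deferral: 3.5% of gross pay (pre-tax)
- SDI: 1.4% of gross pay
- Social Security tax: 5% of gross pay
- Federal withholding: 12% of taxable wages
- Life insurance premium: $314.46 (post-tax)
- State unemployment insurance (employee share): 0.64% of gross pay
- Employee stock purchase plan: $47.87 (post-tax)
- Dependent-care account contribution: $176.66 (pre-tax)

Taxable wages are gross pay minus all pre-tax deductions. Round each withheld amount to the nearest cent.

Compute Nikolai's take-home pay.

$3,003.09

Dependent-care account contribution: $176.66
457(b) deferral: $4,801.31 × 0.035 = $168.05
Pre-tax total = $176.66 + $168.05 = $344.71
Taxable wages = $4,801.31 − $344.71 = $4,456.60
State tax withheld: $4,456.60 × 0.049 = $218.37
Federal withholding: $4,456.60 × 0.12 = $534.79
State unemployment insurance (employee share): $4,801.31 × 0.0064 = $30.73
SDI: $4,801.31 × 0.014 = $67.22
Social Security tax: $4,801.31 × 0.05 = $240.07
Life insurance premium: $314.46
Employee stock purchase plan: $47.87
Total deductions = $176.66 + $168.05 + $218.37 + $534.79 + $30.73 + $67.22 + $240.07 + $314.46 + $47.87 = $1,798.22
Net pay = $4,801.31 − $1,798.22 = $3,003.09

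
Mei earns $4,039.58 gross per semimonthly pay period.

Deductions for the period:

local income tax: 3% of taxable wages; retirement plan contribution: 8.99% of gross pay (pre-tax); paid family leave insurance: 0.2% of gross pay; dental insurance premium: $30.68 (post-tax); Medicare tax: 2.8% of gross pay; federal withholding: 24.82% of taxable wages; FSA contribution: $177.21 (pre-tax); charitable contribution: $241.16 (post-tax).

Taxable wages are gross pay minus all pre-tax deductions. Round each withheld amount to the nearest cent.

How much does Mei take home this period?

Retirement plan contribution: $4,039.58 × 0.0899 = $363.16
FSA contribution: $177.21
Pre-tax total = $363.16 + $177.21 = $540.37
Taxable wages = $4,039.58 − $540.37 = $3,499.21
Local income tax: $3,499.21 × 0.03 = $104.98
Federal withholding: $3,499.21 × 0.2482 = $868.50
Paid family leave insurance: $4,039.58 × 0.002 = $8.08
Medicare tax: $4,039.58 × 0.028 = $113.11
Dental insurance premium: $30.68
Charitable contribution: $241.16
Total deductions = $363.16 + $177.21 + $104.98 + $868.50 + $8.08 + $113.11 + $30.68 + $241.16 = $1,906.88
Net pay = $4,039.58 − $1,906.88 = $2,132.70

$2,132.70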